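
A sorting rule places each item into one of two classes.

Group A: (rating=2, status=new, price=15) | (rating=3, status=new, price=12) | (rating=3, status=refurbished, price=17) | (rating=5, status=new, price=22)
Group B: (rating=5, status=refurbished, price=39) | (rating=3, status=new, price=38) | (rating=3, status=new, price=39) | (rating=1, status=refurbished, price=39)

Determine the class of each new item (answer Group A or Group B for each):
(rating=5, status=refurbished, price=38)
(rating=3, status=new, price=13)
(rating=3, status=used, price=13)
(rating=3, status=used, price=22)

The simplest hypothesis consistent with all the labels is: price ≤ 22.

Group B, Group A, Group A, Group A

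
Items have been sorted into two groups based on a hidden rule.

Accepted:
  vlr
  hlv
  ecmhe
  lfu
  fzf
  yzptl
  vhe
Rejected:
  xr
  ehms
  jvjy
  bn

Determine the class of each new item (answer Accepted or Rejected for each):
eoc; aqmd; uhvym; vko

A rule that fits every label: odd length — true of each 'Accepted' example, false of each 'Rejected' one.
eoc: length 3, checks out → Accepted.
aqmd: length 4, fails this test → Rejected.
uhvym: length 5, checks out → Accepted.
vko: length 3, checks out → Accepted.

Accepted, Rejected, Accepted, Accepted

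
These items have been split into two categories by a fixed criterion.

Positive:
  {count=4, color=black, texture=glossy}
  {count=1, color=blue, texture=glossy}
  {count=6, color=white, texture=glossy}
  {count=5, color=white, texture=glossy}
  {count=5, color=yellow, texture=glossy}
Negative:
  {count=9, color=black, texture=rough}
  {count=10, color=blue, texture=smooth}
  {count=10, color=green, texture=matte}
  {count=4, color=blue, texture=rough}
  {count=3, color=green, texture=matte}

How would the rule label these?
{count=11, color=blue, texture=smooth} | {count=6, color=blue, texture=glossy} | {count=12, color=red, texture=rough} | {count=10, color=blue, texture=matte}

A rule that fits every label: texture is glossy — true of each 'Positive' example, false of each 'Negative' one.

Negative, Positive, Negative, Negative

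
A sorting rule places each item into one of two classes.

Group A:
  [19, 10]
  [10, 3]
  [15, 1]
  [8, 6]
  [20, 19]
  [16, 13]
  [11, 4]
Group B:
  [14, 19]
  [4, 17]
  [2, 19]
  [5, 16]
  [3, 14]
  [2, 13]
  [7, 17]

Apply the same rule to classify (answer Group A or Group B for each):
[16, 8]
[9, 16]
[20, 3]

A rule that fits every label: first > second — true of each 'Group A' example, false of each 'Group B' one.
[16, 8] → 16 > 8 → Group A. [9, 16] → 9 < 16 → Group B. [20, 3] → 20 > 3 → Group A.

Group A, Group B, Group A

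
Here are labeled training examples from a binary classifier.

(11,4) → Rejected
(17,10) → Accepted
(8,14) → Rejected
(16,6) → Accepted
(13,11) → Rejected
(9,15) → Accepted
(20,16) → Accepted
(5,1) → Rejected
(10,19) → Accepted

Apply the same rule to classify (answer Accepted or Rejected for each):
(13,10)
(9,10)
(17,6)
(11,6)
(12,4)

Rejected, Rejected, Accepted, Rejected, Rejected

The distinguishing property — max ≥ 15 — holds for all the 'Accepted' cases and none of the 'Rejected' cases.
(13,10) — max 13, hence Rejected.
(9,10) — max 10, hence Rejected.
(17,6) — max 17, hence Accepted.
(11,6) — max 11, hence Rejected.
(12,4) — max 12, hence Rejected.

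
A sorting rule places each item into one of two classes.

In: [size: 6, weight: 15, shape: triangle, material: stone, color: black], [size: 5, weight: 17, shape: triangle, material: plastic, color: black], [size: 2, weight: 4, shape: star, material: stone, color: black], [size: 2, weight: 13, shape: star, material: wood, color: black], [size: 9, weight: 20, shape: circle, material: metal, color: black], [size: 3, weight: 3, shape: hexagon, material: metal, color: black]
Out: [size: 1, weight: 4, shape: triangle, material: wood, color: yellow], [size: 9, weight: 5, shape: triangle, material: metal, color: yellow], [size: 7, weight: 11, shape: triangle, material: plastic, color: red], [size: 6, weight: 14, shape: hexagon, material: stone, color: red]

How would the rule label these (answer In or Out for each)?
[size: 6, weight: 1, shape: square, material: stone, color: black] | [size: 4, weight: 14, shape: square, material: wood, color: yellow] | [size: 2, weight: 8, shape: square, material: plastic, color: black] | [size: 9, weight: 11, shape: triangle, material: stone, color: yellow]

The simplest hypothesis consistent with all the labels is: color is black.
In: [size: 6, weight: 1, shape: square, material: stone, color: black], since color is black. Out: [size: 4, weight: 14, shape: square, material: wood, color: yellow], since color is yellow. In: [size: 2, weight: 8, shape: square, material: plastic, color: black], since color is black. Out: [size: 9, weight: 11, shape: triangle, material: stone, color: yellow], since color is yellow.

In, Out, In, Out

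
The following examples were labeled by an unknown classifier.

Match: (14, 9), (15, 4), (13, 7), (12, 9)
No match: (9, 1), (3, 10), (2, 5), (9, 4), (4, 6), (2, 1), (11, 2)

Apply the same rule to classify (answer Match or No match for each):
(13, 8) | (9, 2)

Match, No match

The distinguishing property — sum ≥ 19 — holds for all the 'Match' cases and none of the 'No match' cases.
(13, 8): Match (13+8 = 21).
(9, 2): No match (9+2 = 11).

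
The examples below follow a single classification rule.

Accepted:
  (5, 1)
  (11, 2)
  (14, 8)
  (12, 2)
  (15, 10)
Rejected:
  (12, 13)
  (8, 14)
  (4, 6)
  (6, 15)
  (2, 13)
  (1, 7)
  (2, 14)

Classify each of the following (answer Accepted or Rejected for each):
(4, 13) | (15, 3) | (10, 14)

Rejected, Accepted, Rejected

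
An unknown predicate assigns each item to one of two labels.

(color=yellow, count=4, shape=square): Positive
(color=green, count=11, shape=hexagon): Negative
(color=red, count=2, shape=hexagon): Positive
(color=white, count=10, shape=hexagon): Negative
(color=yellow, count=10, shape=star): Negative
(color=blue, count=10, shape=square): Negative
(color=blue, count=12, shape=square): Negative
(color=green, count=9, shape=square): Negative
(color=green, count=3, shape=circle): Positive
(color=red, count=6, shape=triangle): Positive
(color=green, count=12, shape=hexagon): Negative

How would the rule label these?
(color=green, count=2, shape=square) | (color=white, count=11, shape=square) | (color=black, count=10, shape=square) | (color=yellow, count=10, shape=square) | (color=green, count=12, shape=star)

Positive, Negative, Negative, Negative, Negative

Every 'Positive' example satisfies: count ≤ 6. None of the 'Negative' examples do.
(color=green, count=2, shape=square) → count = 2 → Positive.
(color=white, count=11, shape=square) → count = 11 → Negative.
(color=black, count=10, shape=square) → count = 10 → Negative.
(color=yellow, count=10, shape=square) → count = 10 → Negative.
(color=green, count=12, shape=star) → count = 12 → Negative.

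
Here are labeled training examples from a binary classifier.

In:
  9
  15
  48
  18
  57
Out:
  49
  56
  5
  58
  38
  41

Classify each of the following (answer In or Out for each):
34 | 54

Out, In

The classifier is using: multiple of 3.
34 → 34 = 3·11 + 1 → Out. 54 → 54 = 3·18 → In.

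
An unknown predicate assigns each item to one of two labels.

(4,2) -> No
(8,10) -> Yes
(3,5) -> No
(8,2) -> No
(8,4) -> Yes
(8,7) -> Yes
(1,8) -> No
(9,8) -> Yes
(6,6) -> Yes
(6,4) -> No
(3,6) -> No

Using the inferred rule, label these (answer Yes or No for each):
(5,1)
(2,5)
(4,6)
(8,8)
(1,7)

The distinguishing property — sum ≥ 12 — holds for all the 'Yes' cases and none of the 'No' cases.
(5,1): 5+1 = 6, doesn't qualify → No.
(2,5): 2+5 = 7, doesn't qualify → No.
(4,6): 4+6 = 10, doesn't qualify → No.
(8,8): 8+8 = 16, matches → Yes.
(1,7): 1+7 = 8, doesn't qualify → No.

No, No, No, Yes, No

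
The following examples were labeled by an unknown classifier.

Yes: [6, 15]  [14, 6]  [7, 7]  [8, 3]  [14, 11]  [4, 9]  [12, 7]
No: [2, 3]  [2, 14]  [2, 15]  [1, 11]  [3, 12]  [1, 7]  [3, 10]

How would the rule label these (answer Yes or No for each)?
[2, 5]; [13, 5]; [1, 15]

'Yes' ⟺ first ≥ 4.
[2, 5] — first 2, hence No. [13, 5] — first 13, hence Yes. [1, 15] — first 1, hence No.

No, Yes, No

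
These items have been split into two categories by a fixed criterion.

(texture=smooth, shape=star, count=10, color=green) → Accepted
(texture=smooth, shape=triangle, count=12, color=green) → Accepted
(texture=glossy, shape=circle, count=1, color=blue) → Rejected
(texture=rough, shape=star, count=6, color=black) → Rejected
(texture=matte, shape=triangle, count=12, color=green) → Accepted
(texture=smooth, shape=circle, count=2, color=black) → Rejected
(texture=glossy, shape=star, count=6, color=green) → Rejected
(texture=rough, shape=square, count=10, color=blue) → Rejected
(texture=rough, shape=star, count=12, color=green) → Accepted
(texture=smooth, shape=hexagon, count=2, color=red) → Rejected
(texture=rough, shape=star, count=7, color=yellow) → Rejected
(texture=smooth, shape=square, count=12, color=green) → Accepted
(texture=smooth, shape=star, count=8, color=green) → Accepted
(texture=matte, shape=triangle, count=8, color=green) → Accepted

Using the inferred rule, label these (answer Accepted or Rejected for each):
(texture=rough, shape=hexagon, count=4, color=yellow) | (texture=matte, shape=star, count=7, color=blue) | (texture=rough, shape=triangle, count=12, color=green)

Rejected, Rejected, Accepted

A rule that fits every label: color is green AND count ≥ 7 — true of each 'Accepted' example, false of each 'Rejected' one.
(texture=rough, shape=hexagon, count=4, color=yellow): color is yellow, count = 4 — fails this test, so Rejected. (texture=matte, shape=star, count=7, color=blue): color is blue, count = 7 — fails this test, so Rejected. (texture=rough, shape=triangle, count=12, color=green): color is green, count = 12 — meets the rule, so Accepted.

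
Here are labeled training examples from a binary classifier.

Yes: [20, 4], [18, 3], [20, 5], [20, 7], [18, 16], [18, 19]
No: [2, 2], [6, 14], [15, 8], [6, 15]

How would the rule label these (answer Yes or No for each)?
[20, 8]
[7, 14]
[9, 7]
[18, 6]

'Yes' ⟺ first ≥ 16.
[20, 8]: Yes (first 20).
[7, 14]: No (first 7).
[9, 7]: No (first 9).
[18, 6]: Yes (first 18).

Yes, No, No, Yes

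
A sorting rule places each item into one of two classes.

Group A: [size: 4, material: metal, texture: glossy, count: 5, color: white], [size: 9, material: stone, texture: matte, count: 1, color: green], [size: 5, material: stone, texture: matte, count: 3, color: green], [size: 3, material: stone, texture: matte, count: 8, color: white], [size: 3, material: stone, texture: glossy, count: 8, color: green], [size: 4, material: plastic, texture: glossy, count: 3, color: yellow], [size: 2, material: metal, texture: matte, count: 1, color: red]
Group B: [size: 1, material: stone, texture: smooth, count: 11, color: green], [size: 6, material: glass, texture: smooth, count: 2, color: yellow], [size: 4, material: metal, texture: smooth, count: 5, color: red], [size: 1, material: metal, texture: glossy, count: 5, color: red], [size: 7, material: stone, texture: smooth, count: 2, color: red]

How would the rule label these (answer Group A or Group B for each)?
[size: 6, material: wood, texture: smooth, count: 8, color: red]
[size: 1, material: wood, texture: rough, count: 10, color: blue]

The classifier is using: texture is not smooth AND size ≥ 2.
[size: 6, material: wood, texture: smooth, count: 8, color: red] → texture is smooth, size = 6 → Group B. [size: 1, material: wood, texture: rough, count: 10, color: blue] → texture is rough, size = 1 → Group B.

Group B, Group B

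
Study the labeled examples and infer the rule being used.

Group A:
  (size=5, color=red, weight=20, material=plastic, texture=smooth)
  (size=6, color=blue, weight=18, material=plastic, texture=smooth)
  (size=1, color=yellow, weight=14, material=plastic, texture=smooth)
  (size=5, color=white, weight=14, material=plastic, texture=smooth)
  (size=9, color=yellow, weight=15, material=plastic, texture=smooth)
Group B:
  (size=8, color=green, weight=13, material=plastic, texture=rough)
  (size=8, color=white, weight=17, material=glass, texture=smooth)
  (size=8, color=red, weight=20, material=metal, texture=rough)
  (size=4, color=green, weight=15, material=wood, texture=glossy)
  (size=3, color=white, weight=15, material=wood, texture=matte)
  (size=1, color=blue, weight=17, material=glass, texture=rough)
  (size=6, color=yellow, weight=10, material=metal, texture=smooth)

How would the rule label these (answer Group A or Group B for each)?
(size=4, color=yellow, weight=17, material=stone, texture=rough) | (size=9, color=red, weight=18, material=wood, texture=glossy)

Group B, Group B

All 'Group A' examples share one property — texture is smooth AND material is plastic — and every 'Group B' example lacks it.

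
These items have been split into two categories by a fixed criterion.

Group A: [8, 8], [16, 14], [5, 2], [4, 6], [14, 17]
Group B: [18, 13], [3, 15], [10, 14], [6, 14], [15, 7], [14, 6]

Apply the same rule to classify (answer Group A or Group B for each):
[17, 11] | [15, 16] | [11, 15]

One predicate separates the groups cleanly: |first − second| ≤ 3.

Group B, Group A, Group B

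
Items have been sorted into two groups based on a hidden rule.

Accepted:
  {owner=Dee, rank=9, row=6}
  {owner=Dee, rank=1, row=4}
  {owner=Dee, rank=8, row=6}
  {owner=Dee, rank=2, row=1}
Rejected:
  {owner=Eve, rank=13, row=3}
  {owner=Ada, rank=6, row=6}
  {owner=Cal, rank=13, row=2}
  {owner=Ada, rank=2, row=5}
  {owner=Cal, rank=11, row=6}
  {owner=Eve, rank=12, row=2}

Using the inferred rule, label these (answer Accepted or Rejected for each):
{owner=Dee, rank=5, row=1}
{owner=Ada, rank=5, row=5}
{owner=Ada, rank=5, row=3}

A rule that fits every label: owner is Dee — true of each 'Accepted' example, false of each 'Rejected' one.

Accepted, Rejected, Rejected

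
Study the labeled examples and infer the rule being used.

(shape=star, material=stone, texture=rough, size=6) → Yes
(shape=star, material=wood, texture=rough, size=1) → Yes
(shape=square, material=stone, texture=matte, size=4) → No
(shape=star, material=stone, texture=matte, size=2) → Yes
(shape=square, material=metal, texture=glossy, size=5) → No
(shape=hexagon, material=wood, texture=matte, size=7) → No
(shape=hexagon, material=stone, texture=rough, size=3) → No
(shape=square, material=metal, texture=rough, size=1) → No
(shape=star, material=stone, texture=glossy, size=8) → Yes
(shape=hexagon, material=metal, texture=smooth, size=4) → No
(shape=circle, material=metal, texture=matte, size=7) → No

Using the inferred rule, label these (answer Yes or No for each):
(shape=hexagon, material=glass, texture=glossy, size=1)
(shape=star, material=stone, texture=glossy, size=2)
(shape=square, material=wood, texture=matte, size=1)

Every 'Yes' example satisfies: shape is star. None of the 'No' examples do.
No: (shape=hexagon, material=glass, texture=glossy, size=1), since shape is hexagon. Yes: (shape=star, material=stone, texture=glossy, size=2), since shape is star. No: (shape=square, material=wood, texture=matte, size=1), since shape is square.

No, Yes, No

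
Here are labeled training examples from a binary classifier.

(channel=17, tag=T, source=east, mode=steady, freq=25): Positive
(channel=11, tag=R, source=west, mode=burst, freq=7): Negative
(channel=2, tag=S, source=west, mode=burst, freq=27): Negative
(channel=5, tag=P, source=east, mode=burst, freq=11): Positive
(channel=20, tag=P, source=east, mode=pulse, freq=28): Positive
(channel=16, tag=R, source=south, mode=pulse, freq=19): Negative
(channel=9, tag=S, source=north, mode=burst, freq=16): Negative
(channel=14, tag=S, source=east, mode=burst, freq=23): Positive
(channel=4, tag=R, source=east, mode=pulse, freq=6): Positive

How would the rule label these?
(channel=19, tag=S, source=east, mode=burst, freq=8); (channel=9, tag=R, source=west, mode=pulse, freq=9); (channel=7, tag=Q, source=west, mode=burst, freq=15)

Positive, Negative, Negative

One predicate separates the groups cleanly: source is east.
(channel=19, tag=S, source=east, mode=burst, freq=8) — source is east, hence Positive.
(channel=9, tag=R, source=west, mode=pulse, freq=9) — source is west, hence Negative.
(channel=7, tag=Q, source=west, mode=burst, freq=15) — source is west, hence Negative.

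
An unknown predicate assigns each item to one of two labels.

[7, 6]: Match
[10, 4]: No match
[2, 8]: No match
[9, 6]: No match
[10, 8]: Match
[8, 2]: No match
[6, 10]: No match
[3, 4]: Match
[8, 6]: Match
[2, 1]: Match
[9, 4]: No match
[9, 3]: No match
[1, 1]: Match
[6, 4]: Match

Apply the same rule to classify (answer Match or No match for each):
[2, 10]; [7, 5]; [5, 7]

No match, Match, Match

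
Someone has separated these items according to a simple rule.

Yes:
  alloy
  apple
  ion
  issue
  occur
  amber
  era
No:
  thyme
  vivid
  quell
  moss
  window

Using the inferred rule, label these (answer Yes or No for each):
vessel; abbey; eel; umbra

Looking at the examples, the only property every 'Yes' case has and every 'No' case lacks is: starts with a vowel.
No: vessel, since starts with 'v'. Yes: abbey, since starts with 'a'. Yes: eel, since starts with 'e'. Yes: umbra, since starts with 'u'.

No, Yes, Yes, Yes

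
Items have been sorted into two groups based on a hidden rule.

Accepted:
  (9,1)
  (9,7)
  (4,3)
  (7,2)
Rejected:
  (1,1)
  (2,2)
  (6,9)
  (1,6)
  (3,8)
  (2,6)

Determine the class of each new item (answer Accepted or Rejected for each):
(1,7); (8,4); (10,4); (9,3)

Rejected, Accepted, Accepted, Accepted

Checking candidate rules against both groups, what survives is: first > second.
(1,7) — 1 < 7, hence Rejected. (8,4) — 8 > 4, hence Accepted. (10,4) — 10 > 4, hence Accepted. (9,3) — 9 > 3, hence Accepted.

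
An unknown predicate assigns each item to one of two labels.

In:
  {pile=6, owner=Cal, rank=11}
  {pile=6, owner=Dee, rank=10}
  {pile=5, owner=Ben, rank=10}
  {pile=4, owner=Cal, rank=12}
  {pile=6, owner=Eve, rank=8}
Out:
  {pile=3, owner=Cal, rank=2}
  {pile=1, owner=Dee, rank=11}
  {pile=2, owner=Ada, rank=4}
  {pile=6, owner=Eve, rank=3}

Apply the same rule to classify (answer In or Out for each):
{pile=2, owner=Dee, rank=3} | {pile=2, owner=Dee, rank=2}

Out, Out

A rule that fits every label: pile ≥ 2 AND rank ≥ 8 — true of each 'In' example, false of each 'Out' one.
{pile=2, owner=Dee, rank=3}: pile = 2, rank = 3, fails this test → Out. {pile=2, owner=Dee, rank=2}: pile = 2, rank = 2, fails this test → Out.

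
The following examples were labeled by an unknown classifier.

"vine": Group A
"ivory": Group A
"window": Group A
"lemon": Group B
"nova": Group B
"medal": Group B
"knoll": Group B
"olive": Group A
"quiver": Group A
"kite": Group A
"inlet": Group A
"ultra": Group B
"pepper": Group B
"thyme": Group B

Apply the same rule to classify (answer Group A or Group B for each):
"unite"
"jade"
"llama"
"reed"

Group A, Group B, Group B, Group B

One predicate separates the groups cleanly: contains 'i'.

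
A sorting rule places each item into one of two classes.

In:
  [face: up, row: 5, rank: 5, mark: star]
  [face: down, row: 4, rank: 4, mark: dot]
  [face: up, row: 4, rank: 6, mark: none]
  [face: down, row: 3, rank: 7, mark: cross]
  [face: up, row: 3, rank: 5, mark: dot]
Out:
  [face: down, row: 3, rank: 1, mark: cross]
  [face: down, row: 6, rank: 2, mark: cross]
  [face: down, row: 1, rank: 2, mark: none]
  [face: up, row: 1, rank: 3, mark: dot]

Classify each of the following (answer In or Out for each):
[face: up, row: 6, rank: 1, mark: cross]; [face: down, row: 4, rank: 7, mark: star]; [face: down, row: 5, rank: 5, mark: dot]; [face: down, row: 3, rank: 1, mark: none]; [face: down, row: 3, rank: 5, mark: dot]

Out, In, In, Out, In

The pattern is that an item is 'In' exactly when: rank ≥ 4.
[face: up, row: 6, rank: 1, mark: cross] → rank = 1 → Out.
[face: down, row: 4, rank: 7, mark: star] → rank = 7 → In.
[face: down, row: 5, rank: 5, mark: dot] → rank = 5 → In.
[face: down, row: 3, rank: 1, mark: none] → rank = 1 → Out.
[face: down, row: 3, rank: 5, mark: dot] → rank = 5 → In.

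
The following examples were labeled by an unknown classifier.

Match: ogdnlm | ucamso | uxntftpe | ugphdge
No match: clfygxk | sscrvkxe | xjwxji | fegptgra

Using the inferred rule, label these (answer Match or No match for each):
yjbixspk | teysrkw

No match, No match

All 'Match' examples share one property — starts with a vowel — and every 'No match' example lacks it.
yjbixspk: No match (starts with 'y').
teysrkw: No match (starts with 't').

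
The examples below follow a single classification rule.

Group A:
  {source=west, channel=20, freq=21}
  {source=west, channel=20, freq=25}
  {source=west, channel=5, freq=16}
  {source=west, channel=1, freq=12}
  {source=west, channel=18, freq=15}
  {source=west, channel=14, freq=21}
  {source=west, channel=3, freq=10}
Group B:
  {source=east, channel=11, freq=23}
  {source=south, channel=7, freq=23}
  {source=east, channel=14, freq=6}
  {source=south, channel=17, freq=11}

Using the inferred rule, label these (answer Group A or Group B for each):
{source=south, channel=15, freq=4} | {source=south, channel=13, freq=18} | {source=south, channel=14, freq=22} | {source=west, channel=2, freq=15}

The rule appears to be: source is west.

Group B, Group B, Group B, Group A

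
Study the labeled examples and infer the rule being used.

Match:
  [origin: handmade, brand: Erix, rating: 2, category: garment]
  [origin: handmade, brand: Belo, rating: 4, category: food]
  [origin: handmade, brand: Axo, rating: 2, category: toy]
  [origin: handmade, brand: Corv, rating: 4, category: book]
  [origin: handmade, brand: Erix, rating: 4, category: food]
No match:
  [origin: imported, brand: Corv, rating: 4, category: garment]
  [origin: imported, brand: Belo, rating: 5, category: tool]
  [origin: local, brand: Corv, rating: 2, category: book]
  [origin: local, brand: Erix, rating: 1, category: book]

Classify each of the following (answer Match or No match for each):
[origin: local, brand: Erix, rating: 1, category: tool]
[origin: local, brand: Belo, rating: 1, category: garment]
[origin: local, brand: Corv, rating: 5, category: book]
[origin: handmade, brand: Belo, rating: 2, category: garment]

No match, No match, No match, Match

The simplest hypothesis consistent with all the labels is: origin is handmade.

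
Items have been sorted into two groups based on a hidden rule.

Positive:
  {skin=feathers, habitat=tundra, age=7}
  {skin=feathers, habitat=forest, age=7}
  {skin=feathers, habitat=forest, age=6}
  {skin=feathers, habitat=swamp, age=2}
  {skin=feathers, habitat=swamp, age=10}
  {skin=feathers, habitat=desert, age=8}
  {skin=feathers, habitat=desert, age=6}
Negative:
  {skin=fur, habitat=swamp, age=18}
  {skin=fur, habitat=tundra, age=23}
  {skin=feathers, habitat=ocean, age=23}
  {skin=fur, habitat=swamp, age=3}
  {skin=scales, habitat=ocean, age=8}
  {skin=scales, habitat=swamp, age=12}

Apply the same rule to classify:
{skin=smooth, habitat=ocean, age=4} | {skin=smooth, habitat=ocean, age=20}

Negative, Negative

Every 'Positive' example satisfies: skin is feathers AND age ≤ 10. None of the 'Negative' examples do.
{skin=smooth, habitat=ocean, age=4}: Negative (skin is smooth, age = 4).
{skin=smooth, habitat=ocean, age=20}: Negative (skin is smooth, age = 20).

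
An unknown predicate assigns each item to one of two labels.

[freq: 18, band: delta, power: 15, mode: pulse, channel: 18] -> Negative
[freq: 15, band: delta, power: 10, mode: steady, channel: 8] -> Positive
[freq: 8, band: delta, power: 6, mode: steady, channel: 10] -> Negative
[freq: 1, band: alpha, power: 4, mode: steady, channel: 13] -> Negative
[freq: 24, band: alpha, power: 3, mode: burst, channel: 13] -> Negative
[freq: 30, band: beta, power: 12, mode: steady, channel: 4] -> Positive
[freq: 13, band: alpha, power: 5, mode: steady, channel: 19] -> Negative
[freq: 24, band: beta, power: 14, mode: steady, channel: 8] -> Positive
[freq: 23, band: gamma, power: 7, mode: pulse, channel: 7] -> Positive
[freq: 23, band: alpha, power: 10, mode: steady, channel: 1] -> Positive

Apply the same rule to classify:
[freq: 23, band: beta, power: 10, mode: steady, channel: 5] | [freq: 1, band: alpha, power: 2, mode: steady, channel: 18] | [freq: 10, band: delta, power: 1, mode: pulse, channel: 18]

The rule appears to be: channel ≤ 8.
[freq: 23, band: beta, power: 10, mode: steady, channel: 5] — channel = 5, hence Positive.
[freq: 1, band: alpha, power: 2, mode: steady, channel: 18] — channel = 18, hence Negative.
[freq: 10, band: delta, power: 1, mode: pulse, channel: 18] — channel = 18, hence Negative.

Positive, Negative, Negative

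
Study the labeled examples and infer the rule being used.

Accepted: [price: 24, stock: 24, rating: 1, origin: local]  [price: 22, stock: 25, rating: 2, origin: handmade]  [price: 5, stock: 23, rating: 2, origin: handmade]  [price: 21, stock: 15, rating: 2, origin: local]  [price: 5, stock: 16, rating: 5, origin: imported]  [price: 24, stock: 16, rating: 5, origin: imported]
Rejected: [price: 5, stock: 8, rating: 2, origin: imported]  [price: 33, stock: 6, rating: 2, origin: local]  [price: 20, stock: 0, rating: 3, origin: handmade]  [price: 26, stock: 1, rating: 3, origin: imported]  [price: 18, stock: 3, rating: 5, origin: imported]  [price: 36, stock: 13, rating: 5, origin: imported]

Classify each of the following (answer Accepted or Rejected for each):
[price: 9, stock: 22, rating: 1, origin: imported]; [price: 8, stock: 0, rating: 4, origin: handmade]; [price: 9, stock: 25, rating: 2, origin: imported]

The rule appears to be: stock ≥ 15.
[price: 9, stock: 22, rating: 1, origin: imported] → stock = 22 → Accepted. [price: 8, stock: 0, rating: 4, origin: handmade] → stock = 0 → Rejected. [price: 9, stock: 25, rating: 2, origin: imported] → stock = 25 → Accepted.

Accepted, Rejected, Accepted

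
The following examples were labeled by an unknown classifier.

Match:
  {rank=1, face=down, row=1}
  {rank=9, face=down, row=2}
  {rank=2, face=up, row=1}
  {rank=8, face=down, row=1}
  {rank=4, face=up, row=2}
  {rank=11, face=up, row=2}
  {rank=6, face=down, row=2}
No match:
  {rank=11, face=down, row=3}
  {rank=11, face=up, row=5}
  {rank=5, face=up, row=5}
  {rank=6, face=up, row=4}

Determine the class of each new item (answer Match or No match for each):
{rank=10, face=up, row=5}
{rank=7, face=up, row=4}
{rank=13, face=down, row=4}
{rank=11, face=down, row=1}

No match, No match, No match, Match

'Match' ⟺ row ≤ 2.
{rank=10, face=up, row=5}: No match (row = 5). {rank=7, face=up, row=4}: No match (row = 4). {rank=13, face=down, row=4}: No match (row = 4). {rank=11, face=down, row=1}: Match (row = 1).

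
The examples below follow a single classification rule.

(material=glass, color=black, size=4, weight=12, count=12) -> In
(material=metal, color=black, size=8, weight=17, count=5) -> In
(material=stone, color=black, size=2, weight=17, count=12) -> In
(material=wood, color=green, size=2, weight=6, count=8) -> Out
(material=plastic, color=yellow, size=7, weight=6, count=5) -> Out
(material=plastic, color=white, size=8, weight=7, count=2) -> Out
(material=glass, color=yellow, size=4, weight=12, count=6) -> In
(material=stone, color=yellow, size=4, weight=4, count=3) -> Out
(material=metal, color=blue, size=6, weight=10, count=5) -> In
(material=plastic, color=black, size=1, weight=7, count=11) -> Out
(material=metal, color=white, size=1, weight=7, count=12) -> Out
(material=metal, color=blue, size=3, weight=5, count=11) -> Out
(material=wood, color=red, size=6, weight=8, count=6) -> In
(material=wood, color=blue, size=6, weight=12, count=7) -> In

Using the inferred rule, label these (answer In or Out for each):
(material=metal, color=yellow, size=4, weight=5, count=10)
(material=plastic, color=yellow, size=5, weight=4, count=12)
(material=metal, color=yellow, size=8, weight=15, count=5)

The classifier is using: weight ≥ 8.
(material=metal, color=yellow, size=4, weight=5, count=10): weight = 5 — doesn't match, so Out. (material=plastic, color=yellow, size=5, weight=4, count=12): weight = 4 — doesn't match, so Out. (material=metal, color=yellow, size=8, weight=15, count=5): weight = 15 — meets the rule, so In.

Out, Out, In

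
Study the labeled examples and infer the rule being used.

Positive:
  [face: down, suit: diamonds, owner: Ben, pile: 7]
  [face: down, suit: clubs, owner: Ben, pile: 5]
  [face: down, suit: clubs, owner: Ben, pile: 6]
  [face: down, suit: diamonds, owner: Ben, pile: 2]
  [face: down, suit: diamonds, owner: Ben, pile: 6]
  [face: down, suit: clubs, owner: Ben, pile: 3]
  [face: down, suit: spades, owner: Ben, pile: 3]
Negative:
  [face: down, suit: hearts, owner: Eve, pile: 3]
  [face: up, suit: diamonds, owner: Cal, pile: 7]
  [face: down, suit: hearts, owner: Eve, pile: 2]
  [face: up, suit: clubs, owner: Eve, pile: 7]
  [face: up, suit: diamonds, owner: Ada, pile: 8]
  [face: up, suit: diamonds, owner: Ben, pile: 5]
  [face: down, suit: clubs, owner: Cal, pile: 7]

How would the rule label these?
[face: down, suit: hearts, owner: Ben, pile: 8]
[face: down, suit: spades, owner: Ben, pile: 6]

Positive, Positive

The classifier is using: face is down AND owner is Ben.
[face: down, suit: hearts, owner: Ben, pile: 8]: Positive (face is down, owner is Ben). [face: down, suit: spades, owner: Ben, pile: 6]: Positive (face is down, owner is Ben).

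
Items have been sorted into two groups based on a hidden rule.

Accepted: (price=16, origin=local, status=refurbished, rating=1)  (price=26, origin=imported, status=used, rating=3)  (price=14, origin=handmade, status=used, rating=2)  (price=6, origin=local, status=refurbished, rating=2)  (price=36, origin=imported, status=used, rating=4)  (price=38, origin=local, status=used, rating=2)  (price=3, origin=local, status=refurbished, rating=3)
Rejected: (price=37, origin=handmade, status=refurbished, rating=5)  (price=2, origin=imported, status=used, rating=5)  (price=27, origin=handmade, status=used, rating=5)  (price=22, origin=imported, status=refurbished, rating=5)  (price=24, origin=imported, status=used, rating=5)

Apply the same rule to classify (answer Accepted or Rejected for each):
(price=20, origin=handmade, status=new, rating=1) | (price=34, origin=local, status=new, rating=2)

Accepted, Accepted

The distinguishing property — rating ≤ 4 — holds for all the 'Accepted' cases and none of the 'Rejected' cases.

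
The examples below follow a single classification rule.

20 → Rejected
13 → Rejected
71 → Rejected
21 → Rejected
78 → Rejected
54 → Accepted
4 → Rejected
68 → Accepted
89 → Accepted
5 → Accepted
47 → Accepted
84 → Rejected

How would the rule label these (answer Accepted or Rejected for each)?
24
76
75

Rejected, Rejected, Accepted

'Accepted' ⟺ ≡ 5 (mod 7).
24: 24 mod 7 = 3, does not fit → Rejected. 76: 76 mod 7 = 6, does not fit → Rejected. 75: 75 mod 7 = 5, checks out → Accepted.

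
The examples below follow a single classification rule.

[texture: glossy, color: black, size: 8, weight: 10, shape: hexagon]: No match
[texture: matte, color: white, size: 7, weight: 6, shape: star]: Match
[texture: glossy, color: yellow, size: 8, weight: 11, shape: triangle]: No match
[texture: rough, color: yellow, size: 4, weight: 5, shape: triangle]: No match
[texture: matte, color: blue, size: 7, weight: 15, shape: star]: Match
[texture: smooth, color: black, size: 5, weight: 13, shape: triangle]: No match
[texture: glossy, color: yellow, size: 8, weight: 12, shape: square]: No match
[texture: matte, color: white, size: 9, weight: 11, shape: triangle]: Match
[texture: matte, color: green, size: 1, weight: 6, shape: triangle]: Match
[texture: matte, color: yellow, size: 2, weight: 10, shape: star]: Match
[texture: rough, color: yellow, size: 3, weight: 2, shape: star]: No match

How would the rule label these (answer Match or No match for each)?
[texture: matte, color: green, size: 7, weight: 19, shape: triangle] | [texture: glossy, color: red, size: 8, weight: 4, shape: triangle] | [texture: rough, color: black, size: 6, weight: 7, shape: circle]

Match, No match, No match

Comparing the two groups points to one rule — texture is matte.
[texture: matte, color: green, size: 7, weight: 19, shape: triangle]: texture is matte — meets the rule, so Match. [texture: glossy, color: red, size: 8, weight: 4, shape: triangle]: texture is glossy — doesn't qualify, so No match. [texture: rough, color: black, size: 6, weight: 7, shape: circle]: texture is rough — doesn't qualify, so No match.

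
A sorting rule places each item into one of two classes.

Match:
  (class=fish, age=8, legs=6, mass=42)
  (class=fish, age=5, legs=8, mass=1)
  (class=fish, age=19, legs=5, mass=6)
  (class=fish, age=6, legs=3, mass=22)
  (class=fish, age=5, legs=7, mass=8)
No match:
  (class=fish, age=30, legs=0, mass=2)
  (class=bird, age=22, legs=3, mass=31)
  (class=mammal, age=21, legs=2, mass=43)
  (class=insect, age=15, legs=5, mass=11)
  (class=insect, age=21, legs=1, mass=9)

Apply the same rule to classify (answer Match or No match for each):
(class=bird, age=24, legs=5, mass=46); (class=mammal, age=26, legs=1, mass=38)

No match, No match

'Match' ⟺ class is fish AND age ≤ 19.
No match: (class=bird, age=24, legs=5, mass=46), since class is bird, age = 24. No match: (class=mammal, age=26, legs=1, mass=38), since class is mammal, age = 26.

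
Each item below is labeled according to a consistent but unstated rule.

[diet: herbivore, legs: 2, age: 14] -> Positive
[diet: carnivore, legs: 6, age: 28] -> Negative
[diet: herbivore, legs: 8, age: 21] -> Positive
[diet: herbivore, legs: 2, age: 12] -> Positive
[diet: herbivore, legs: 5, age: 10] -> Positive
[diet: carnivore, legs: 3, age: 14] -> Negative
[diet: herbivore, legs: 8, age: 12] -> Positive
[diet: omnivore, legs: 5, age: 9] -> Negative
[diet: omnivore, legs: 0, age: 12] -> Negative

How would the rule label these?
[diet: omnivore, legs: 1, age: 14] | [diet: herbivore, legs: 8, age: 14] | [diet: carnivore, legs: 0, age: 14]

Negative, Positive, Negative

Rule: diet is herbivore. This holds for each 'Positive' example and fails for each 'Negative' one.
[diet: omnivore, legs: 1, age: 14] → diet is omnivore → Negative. [diet: herbivore, legs: 8, age: 14] → diet is herbivore → Positive. [diet: carnivore, legs: 0, age: 14] → diet is carnivore → Negative.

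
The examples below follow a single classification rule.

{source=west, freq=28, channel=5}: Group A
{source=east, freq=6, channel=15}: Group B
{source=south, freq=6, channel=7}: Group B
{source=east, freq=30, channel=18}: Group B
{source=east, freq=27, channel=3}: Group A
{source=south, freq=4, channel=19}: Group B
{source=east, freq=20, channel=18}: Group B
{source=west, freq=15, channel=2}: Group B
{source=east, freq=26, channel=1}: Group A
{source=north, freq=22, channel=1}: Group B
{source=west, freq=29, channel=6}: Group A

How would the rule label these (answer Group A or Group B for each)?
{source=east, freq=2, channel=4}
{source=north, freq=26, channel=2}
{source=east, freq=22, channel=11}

Group B, Group A, Group B

Rule: freq ≥ 26 AND freq ≤ 29. This holds for each 'Group A' example and fails for each 'Group B' one.
Group B: {source=east, freq=2, channel=4}, since freq = 2. Group A: {source=north, freq=26, channel=2}, since freq = 26. Group B: {source=east, freq=22, channel=11}, since freq = 22.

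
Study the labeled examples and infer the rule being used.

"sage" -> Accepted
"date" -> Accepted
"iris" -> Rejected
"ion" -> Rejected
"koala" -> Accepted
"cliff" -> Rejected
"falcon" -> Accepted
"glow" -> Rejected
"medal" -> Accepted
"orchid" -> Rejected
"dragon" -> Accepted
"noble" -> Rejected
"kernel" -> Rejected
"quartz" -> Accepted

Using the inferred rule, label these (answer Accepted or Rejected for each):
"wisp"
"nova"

Rejected, Accepted

Rule: contains 'a'. This holds for each 'Accepted' example and fails for each 'Rejected' one.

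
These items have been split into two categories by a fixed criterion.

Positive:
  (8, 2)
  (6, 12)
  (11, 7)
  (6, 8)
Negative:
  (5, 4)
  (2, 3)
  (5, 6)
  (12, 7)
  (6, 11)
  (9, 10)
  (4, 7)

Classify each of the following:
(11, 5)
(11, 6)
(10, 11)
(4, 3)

Positive, Negative, Negative, Negative

The classifier is using: sum is even.
(11, 5) → 11+5 = 16 → Positive.
(11, 6) → 11+6 = 17 → Negative.
(10, 11) → 10+11 = 21 → Negative.
(4, 3) → 4+3 = 7 → Negative.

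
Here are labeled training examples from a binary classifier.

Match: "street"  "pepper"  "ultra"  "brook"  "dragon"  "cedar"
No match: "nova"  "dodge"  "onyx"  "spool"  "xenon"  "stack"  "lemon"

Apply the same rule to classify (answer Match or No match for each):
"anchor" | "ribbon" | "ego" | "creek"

Match, Match, No match, Match

The simplest hypothesis consistent with all the labels is: contains 'r'.
"anchor": has 'r' — satisfies this, so Match.
"ribbon": has 'r' — satisfies this, so Match.
"ego": no 'r' — doesn't qualify, so No match.
"creek": has 'r' — satisfies this, so Match.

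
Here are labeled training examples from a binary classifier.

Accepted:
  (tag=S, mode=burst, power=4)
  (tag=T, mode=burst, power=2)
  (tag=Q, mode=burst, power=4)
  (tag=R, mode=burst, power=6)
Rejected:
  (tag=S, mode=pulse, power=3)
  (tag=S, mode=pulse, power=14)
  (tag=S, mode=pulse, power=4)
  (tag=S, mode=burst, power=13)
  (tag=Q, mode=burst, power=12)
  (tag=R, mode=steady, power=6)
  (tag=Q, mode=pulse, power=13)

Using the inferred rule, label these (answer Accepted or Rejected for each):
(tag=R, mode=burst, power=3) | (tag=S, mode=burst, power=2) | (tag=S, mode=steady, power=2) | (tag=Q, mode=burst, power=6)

Accepted, Accepted, Rejected, Accepted

Every 'Accepted' example satisfies: mode is burst AND power ≤ 6. None of the 'Rejected' examples do.
Accepted: (tag=R, mode=burst, power=3), since mode is burst, power = 3.
Accepted: (tag=S, mode=burst, power=2), since mode is burst, power = 2.
Rejected: (tag=S, mode=steady, power=2), since mode is steady, power = 2.
Accepted: (tag=Q, mode=burst, power=6), since mode is burst, power = 6.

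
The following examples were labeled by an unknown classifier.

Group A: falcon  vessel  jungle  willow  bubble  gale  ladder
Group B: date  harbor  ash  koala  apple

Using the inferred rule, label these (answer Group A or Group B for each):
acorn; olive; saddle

All 'Group A' examples share one property — even length AND contains 'l' — and every 'Group B' example lacks it.

Group B, Group B, Group A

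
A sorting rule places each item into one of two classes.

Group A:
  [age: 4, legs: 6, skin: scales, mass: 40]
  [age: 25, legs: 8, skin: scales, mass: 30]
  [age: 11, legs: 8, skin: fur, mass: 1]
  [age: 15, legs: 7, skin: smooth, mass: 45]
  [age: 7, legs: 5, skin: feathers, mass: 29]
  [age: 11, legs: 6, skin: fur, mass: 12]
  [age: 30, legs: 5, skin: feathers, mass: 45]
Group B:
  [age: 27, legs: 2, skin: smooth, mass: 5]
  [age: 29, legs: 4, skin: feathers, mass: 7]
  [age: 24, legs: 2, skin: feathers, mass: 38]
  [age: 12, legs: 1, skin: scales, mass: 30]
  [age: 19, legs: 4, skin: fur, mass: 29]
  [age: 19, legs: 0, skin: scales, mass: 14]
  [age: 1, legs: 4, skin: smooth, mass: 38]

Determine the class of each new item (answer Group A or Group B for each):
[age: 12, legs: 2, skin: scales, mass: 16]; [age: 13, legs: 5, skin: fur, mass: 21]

The common property of the 'Group A' items is: legs ≥ 5. No 'Group B' item has it.
[age: 12, legs: 2, skin: scales, mass: 16] → legs = 2 → Group B.
[age: 13, legs: 5, skin: fur, mass: 21] → legs = 5 → Group A.

Group B, Group A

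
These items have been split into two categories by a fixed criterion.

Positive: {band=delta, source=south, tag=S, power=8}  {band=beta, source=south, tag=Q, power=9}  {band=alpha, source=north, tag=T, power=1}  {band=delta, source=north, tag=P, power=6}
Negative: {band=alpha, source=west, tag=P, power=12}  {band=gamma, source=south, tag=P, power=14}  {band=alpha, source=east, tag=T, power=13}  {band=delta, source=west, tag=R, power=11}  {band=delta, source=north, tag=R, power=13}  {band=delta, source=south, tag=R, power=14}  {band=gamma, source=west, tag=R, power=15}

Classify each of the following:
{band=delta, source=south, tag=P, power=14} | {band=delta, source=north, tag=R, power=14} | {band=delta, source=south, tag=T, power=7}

Negative, Negative, Positive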